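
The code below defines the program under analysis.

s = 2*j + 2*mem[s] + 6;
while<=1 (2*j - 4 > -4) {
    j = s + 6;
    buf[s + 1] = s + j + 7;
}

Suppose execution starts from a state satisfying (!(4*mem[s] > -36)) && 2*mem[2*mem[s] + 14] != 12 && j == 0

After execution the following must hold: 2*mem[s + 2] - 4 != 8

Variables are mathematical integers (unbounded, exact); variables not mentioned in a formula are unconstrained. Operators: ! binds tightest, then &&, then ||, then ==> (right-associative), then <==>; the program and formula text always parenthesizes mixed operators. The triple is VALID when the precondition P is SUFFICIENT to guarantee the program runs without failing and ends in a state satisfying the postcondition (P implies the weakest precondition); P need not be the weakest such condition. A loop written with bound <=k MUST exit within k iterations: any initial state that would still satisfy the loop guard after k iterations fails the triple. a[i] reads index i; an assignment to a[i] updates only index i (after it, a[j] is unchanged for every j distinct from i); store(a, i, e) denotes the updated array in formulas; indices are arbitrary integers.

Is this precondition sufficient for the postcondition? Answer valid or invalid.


Working backward. After the program, the postcondition 2*mem[s + 2] - 4 != 8 must hold; in canonical form it is 2*mem[s + 2] != 12.
Before the loop (bound <=1), unroll the exhaustion recursion (WP_0 = exit-now case; WP_j = one more guarded iteration, up to j = 1):
  WP_0: (!(2*j > 0)) && 2*mem[s + 2] != 12
  WP_1: (2*j > 0 ==> ((!(2*s > -12)) && 2*mem[s + 2] != 12)) && ((!(2*j > 0)) ==> 2*mem[s + 2] != 12)
So before the loop: (2*j > 0 ==> ((!(2*s > -12)) && 2*mem[s + 2] != 12)) && ((!(2*j > 0)) ==> 2*mem[s + 2] != 12)
Before s := 2*j + 2*mem[s] + 6: (2*j > 0 ==> ((!(4*mem[s] + 4*j > -24)) && 2*mem[2*mem[s] + 2*j + 8] != 12)) && ((!(2*j > 0)) ==> 2*mem[2*mem[s] + 2*j + 8] != 12)
The weakest precondition is (2*j > 0 ==> ((!(4*mem[s] + 4*j > -24)) && 2*mem[2*mem[s] + 2*j + 8] != 12)) && ((!(2*j > 0)) ==> 2*mem[2*mem[s] + 2*j + 8] != 12).
Check whether (!(4*mem[s] > -36)) && 2*mem[2*mem[s] + 14] != 12 && j == 0 implies it.
Countermodel: at the initial state j = 0, mem = {[-10] = 6, [-4] = 5, [2] = -9, elsewhere 5}, s = 2, the precondition holds but the weakest precondition fails.
Answer: invalid


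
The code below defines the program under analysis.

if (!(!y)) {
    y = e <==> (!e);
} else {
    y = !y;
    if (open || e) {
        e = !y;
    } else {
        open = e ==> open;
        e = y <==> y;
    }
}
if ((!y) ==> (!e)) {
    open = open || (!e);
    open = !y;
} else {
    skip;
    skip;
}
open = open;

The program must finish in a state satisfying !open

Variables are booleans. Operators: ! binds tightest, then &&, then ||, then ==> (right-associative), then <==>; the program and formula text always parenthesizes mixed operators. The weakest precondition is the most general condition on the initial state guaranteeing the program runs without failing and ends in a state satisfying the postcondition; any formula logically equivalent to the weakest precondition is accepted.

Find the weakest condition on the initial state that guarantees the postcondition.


Working backward. After the program, !open must hold.
Before open := open: !open
Then branch requires y; else branch requires !open.
Before the if: (((!y) ==> (!e)) ==> y) && ((!((!y) ==> (!e))) ==> (!open))
Then branch requires (((!(e <==> (!e))) ==> (!e)) ==> (e <==> (!e))) && ((!((!(e <==> (!e))) ==> (!e))) ==> (!open)); else branch requires ((open || e) ==> (((y ==> (!y)) ==> (!y)) && ((!(y ==> (!y))) ==> (!open)))) && ((!(open || e)) ==> (y ==> (!(e ==> open)))).
Before the if: (y ==> ((((!(e <==> (!e))) ==> (!e)) ==> (e <==> (!e))) && ((!((!(e <==> (!e))) ==> (!e))) ==> (!open)))) && ((!y) ==> (((open || e) ==> (((y ==> (!y)) ==> (!y)) && ((!(y ==> (!y))) ==> (!open)))) && ((!(open || e)) ==> (y ==> (!(e ==> open))))))
Answer: WP = (y ==> ((((!(e <==> (!e))) ==> (!e)) ==> (e <==> (!e))) && ((!((!(e <==> (!e))) ==> (!e))) ==> (!open)))) && ((!y) ==> (((open || e) ==> (((y ==> (!y)) ==> (!y)) && ((!(y ==> (!y))) ==> (!open)))) && ((!(open || e)) ==> (y ==> (!(e ==> open))))))


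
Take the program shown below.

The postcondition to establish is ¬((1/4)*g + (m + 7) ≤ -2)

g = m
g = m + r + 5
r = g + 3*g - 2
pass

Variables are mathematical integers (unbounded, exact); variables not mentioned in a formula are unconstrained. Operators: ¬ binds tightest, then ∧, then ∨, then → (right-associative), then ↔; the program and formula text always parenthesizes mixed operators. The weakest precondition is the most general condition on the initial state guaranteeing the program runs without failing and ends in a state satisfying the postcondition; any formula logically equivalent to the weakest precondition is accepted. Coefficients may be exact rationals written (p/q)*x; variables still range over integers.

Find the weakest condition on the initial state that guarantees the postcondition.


Working backward. After the program, the postcondition ¬((1/4)*g + (m + 7) ≤ -2) must hold; in canonical form it is ¬((1/4)*g + m ≤ -9).
Before skip: ¬((1/4)*g + m ≤ -9)
Before r := g + 3*g - 2: ¬((1/4)*g + m ≤ -9)
Before g := m + r + 5: ¬((5/4)*m + (1/4)*r ≤ -41/4)
Before g := m: ¬((5/4)*m + (1/4)*r ≤ -41/4)
Answer: WP = ¬((5/4)*m + (1/4)*r ≤ -41/4)


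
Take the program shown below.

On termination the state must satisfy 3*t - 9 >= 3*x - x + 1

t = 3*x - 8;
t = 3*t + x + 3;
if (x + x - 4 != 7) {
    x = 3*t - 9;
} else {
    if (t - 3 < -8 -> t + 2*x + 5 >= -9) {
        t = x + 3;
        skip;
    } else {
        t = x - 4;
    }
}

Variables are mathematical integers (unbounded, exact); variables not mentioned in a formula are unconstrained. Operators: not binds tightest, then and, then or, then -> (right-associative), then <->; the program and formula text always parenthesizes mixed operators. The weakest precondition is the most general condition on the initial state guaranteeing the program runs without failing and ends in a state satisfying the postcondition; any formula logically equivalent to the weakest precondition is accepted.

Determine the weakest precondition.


Working backward. After the program, the postcondition 3*t - 9 >= 3*x - x + 1 must hold; in canonical form it is 3*t >= 2*x + 10.
Then branch requires 3*t <= 8; else branch requires ((t < -5 -> t + 2*x >= -14) -> x >= 1) and ((not (t < -5 -> t + 2*x >= -14)) -> x >= 22).
Before the if: (2*x != 11 -> 3*t <= 8) and ((not (2*x != 11)) -> (((t < -5 -> t + 2*x >= -14) -> x >= 1) and ((not (t < -5 -> t + 2*x >= -14)) -> x >= 22)))
Before t := 3*t + x + 3: (2*x != 11 -> 9*t + 3*x <= -1) and ((not (2*x != 11)) -> (((3*t + x < -8 -> 3*t + 3*x >= -17) -> x >= 1) and ((not (3*t + x < -8 -> 3*t + 3*x >= -17)) -> x >= 22)))
Before t := 3*x - 8: (2*x != 11 -> 30*x <= 71) and ((not (2*x != 11)) -> (((10*x < 16 -> 12*x >= 7) -> x >= 1) and ((not (10*x < 16 -> 12*x >= 7)) -> x >= 22)))
Answer: WP = (2*x != 11 -> 30*x <= 71) and ((not (2*x != 11)) -> (((10*x < 16 -> 12*x >= 7) -> x >= 1) and ((not (10*x < 16 -> 12*x >= 7)) -> x >= 22)))


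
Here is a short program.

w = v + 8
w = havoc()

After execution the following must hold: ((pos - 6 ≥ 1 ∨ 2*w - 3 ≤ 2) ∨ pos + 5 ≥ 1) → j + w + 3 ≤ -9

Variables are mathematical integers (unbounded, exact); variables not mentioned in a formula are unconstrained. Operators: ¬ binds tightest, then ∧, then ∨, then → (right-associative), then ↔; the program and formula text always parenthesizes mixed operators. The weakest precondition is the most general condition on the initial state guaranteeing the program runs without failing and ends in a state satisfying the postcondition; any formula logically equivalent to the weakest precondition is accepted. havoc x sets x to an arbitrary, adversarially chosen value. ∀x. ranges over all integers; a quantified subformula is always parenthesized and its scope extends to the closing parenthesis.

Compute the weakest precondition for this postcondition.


Working backward. After the program, the postcondition ((pos - 6 ≥ 1 ∨ 2*w - 3 ≤ 2) ∨ pos + 5 ≥ 1) → j + w + 3 ≤ -9 must hold; in canonical form it is (pos ≥ 7 ∨ 2*w ≤ 5 ∨ pos ≥ -4) → j + w ≤ -12.
Before havoc w: ∀w_1. ((pos ≥ 7 ∨ 2*w_1 ≤ 5 ∨ pos ≥ -4) → j + w_1 ≤ -12)
Before w := v + 8: ∀w_1. ((pos ≥ 7 ∨ 2*w_1 ≤ 5 ∨ pos ≥ -4) → j + w_1 ≤ -12)
Answer: WP = ∀w_1. ((pos ≥ 7 ∨ 2*w_1 ≤ 5 ∨ pos ≥ -4) → j + w_1 ≤ -12)


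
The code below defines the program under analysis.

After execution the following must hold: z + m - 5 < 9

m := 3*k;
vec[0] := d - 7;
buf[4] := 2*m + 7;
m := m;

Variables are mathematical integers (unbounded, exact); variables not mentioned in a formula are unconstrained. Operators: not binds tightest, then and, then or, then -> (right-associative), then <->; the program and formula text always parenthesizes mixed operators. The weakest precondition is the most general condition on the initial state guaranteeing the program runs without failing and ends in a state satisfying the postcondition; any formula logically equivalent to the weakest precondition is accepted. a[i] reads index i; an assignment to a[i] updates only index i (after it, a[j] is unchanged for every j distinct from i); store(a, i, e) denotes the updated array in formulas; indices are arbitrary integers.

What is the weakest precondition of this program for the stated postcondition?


Working backward. After the program, the postcondition z + m - 5 < 9 must hold; in canonical form it is m + z < 14.
Before m := m: m + z < 14
Before buf[4] := 2*m + 7: m + z < 14
Before vec[0] := d - 7: m + z < 14
Before m := 3*k: 3*k + z < 14
Answer: WP = 3*k + z < 14


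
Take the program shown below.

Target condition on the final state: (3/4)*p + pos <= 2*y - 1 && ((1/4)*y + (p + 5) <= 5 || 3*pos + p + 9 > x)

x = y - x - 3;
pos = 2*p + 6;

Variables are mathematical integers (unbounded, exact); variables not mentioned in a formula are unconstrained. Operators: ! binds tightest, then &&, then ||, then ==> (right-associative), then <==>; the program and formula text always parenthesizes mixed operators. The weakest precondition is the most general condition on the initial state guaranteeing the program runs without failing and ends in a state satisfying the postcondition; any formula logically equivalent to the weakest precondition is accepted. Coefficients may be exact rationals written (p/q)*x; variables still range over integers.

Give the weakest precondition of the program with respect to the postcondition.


Working backward. After the program, the postcondition (3/4)*p + pos <= 2*y - 1 && ((1/4)*y + (p + 5) <= 5 || 3*pos + p + 9 > x) must hold; in canonical form it is (3/4)*p + pos <= 2*y - 1 && (p + (1/4)*y <= 0 || p + 3*pos > x - 9).
Before pos := 2*p + 6: (11/4)*p <= 2*y - 7 && (p + (1/4)*y <= 0 || 7*p > x - 27)
Before x := y - x - 3: (11/4)*p <= 2*y - 7 && (p + (1/4)*y <= 0 || 7*p + x > y - 30)
Answer: WP = (11/4)*p <= 2*y - 7 && (p + (1/4)*y <= 0 || 7*p + x > y - 30)


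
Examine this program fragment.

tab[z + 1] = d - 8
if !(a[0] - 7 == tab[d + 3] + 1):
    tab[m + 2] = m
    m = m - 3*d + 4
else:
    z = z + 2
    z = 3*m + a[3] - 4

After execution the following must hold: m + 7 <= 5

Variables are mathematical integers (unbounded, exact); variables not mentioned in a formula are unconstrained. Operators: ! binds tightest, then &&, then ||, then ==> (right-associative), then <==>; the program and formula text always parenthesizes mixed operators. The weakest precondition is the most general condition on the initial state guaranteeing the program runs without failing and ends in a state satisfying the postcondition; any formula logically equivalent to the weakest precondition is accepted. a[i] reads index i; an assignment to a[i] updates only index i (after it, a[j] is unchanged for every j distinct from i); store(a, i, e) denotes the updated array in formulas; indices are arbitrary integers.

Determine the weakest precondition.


Working backward. After the program, the postcondition m + 7 <= 5 must hold; in canonical form it is m <= -2.
Then branch requires m <= 3*d - 6; else branch requires m <= -2.
Before the if: ((!(a[0] == tab[d + 3] + 8)) ==> m <= 3*d - 6) && (a[0] == tab[d + 3] + 8 ==> m <= -2)
Before tab[z + 1] := d - 8: ((!(a[0] == store(tab, z + 1, d - 8)[d + 3] + 8)) ==> m <= 3*d - 6) && (a[0] == store(tab, z + 1, d - 8)[d + 3] + 8 ==> m <= -2)
Answer: WP = ((!(a[0] == store(tab, z + 1, d - 8)[d + 3] + 8)) ==> m <= 3*d - 6) && (a[0] == store(tab, z + 1, d - 8)[d + 3] + 8 ==> m <= -2)


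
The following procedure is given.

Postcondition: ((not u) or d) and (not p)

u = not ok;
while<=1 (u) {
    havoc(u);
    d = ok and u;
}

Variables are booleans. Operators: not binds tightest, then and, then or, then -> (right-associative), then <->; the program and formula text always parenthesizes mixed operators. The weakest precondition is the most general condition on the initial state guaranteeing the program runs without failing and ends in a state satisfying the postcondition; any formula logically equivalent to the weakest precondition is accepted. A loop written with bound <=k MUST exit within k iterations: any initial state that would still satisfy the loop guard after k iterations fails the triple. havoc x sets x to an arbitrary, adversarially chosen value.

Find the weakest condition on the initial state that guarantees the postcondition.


Working backward. After the program, ((not u) or d) and (not p) must hold.
Before the loop (bound <=1), unroll the exhaustion recursion (WP_0 = exit-now case; WP_j = one more guarded iteration, up to j = 1):
  WP_0: (not u) and ((not u) or d) and (not p)
  WP_1: (not u) and ((not u) -> (((not u) or d) and (not p)))
So before the loop: (not u) and ((not u) -> (((not u) or d) and (not p)))
Before u := not ok: ok and (ok -> ((ok or d) and (not p)))
Answer: WP = ok and (ok -> ((ok or d) and (not p)))


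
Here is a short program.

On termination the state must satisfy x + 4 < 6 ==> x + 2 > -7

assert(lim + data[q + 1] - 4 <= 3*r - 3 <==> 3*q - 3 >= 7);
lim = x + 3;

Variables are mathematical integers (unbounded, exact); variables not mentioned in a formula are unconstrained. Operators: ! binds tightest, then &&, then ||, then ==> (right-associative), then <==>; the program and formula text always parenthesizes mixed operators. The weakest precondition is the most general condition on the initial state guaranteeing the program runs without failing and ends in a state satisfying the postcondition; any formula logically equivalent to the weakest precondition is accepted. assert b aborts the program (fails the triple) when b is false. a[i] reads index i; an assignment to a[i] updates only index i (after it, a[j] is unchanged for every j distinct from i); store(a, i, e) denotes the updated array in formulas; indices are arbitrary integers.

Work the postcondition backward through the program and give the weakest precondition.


Working backward. After the program, the postcondition x + 4 < 6 ==> x + 2 > -7 must hold; in canonical form it is x < 2 ==> x > -9.
Before lim := x + 3: x < 2 ==> x > -9
Before assert lim + data[q + 1] - 4 <= 3*r - 3 <==> 3*q - 3 >= 7: (data[q + 1] + lim <= 3*r + 1 <==> 3*q >= 10) && (x < 2 ==> x > -9)
Answer: WP = (data[q + 1] + lim <= 3*r + 1 <==> 3*q >= 10) && (x < 2 ==> x > -9)


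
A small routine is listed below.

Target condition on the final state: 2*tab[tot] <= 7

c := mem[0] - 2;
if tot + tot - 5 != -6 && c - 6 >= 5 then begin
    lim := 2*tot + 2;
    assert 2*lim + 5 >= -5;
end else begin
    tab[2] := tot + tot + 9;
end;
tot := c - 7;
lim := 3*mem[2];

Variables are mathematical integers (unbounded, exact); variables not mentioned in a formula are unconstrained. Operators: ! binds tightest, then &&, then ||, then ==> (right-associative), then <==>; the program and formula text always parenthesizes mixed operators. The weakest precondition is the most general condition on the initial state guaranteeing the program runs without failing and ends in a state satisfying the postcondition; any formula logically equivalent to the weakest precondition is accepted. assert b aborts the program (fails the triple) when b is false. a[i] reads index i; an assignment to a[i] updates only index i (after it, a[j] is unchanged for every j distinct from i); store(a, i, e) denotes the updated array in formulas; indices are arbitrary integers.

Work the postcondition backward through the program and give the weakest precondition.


Working backward. After the program, 2*tab[tot] <= 7 must hold.
Before lim := 3*mem[2]: 2*tab[tot] <= 7
Before tot := c - 7: 2*tab[c - 7] <= 7
Then branch requires 4*tot >= -14 && 2*tab[c - 7] <= 7; else branch requires 2*store(tab, 2, 2*tot + 9)[c - 7] <= 7.
Before the if: ((2*tot != -1 && c >= 11) ==> (4*tot >= -14 && 2*tab[c - 7] <= 7)) && ((!(2*tot != -1 && c >= 11)) ==> 2*store(tab, 2, 2*tot + 9)[c - 7] <= 7)
Before c := mem[0] - 2: ((2*tot != -1 && mem[0] >= 13) ==> (4*tot >= -14 && 2*tab[mem[0] - 9] <= 7)) && ((!(2*tot != -1 && mem[0] >= 13)) ==> 2*store(tab, 2, 2*tot + 9)[mem[0] - 9] <= 7)
Answer: WP = ((2*tot != -1 && mem[0] >= 13) ==> (4*tot >= -14 && 2*tab[mem[0] - 9] <= 7)) && ((!(2*tot != -1 && mem[0] >= 13)) ==> 2*store(tab, 2, 2*tot + 9)[mem[0] - 9] <= 7)


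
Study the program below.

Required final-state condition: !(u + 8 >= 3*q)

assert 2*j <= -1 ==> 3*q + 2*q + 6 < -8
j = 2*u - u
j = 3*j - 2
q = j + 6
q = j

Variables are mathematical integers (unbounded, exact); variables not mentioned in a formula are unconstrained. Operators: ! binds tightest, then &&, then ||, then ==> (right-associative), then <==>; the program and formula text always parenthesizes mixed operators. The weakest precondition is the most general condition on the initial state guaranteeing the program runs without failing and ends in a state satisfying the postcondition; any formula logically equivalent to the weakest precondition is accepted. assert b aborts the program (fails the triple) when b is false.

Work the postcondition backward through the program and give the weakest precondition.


Working backward. After the program, the postcondition !(u + 8 >= 3*q) must hold; in canonical form it is !(u >= 3*q - 8).
Before q := j: !(u >= 3*j - 8)
Before q := j + 6: !(u >= 3*j - 8)
Before j := 3*j - 2: !(u >= 9*j - 14)
Before j := 2*u - u: !(8*u <= 14)
Before assert 2*j <= -1 ==> 3*q + 2*q + 6 < -8: (2*j <= -1 ==> 5*q < -14) && (!(8*u <= 14))
Answer: WP = (2*j <= -1 ==> 5*q < -14) && (!(8*u <= 14))


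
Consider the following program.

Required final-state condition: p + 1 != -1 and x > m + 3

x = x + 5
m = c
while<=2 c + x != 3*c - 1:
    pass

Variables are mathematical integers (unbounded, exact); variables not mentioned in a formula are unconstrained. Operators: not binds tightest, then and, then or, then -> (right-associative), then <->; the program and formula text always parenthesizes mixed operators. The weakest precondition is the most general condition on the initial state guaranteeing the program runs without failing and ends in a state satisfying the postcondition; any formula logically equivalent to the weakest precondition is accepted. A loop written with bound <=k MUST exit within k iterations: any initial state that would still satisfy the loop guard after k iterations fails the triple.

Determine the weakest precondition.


Working backward. After the program, the postcondition p + 1 != -1 and x > m + 3 must hold; in canonical form it is p != -2 and x > m + 3.
Before the loop (bound <=2), unroll the exhaustion recursion (WP_0 = exit-now case; WP_j = one more guarded iteration, up to j = 2):
  WP_0: (not (x != 2*c - 1)) and p != -2 and x > m + 3
  WP_1: (x != 2*c - 1 -> ((not (x != 2*c - 1)) and p != -2 and x > m + 3)) and ((not (x != 2*c - 1)) -> (p != -2 and x > m + 3))
  WP_2: (x != 2*c - 1 -> ((x != 2*c - 1 -> ((not (x != 2*c - 1)) and p != -2 and x > m + 3)) and ((not (x != 2*c - 1)) -> (p != -2 and x > m + 3)))) and ((not (x != 2*c - 1)) -> (p != -2 and x > m + 3))
So before the loop: (x != 2*c - 1 -> ((x != 2*c - 1 -> ((not (x != 2*c - 1)) and p != -2 and x > m + 3)) and ((not (x != 2*c - 1)) -> (p != -2 and x > m + 3)))) and ((not (x != 2*c - 1)) -> (p != -2 and x > m + 3))
Before m := c: (x != 2*c - 1 -> ((x != 2*c - 1 -> ((not (x != 2*c - 1)) and p != -2 and x > c + 3)) and ((not (x != 2*c - 1)) -> (p != -2 and x > c + 3)))) and ((not (x != 2*c - 1)) -> (p != -2 and x > c + 3))
Before x := x + 5: (x != 2*c - 6 -> ((x != 2*c - 6 -> ((not (x != 2*c - 6)) and p != -2 and x > c - 2)) and ((not (x != 2*c - 6)) -> (p != -2 and x > c - 2)))) and ((not (x != 2*c - 6)) -> (p != -2 and x > c - 2))
Answer: WP = (x != 2*c - 6 -> ((x != 2*c - 6 -> ((not (x != 2*c - 6)) and p != -2 and x > c - 2)) and ((not (x != 2*c - 6)) -> (p != -2 and x > c - 2)))) and ((not (x != 2*c - 6)) -> (p != -2 and x > c - 2))


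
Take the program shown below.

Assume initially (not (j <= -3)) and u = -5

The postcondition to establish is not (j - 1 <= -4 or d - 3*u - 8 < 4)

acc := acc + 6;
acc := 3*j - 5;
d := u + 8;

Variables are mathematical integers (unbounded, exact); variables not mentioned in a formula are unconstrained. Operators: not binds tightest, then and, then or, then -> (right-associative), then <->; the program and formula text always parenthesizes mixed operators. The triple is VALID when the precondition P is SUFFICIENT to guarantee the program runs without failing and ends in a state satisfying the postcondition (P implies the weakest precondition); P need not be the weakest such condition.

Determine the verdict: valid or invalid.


Working backward. After the program, the postcondition not (j - 1 <= -4 or d - 3*u - 8 < 4) must hold; in canonical form it is not (j <= -3 or d < 3*u + 12).
Before d := u + 8: not (j <= -3 or 2*u > -4)
Before acc := 3*j - 5: not (j <= -3 or 2*u > -4)
Before acc := acc + 6: not (j <= -3 or 2*u > -4)
The weakest precondition is not (j <= -3 or 2*u > -4).
Check whether (not (j <= -3)) and u = -5 implies it.
Every state satisfying the precondition satisfies the weakest precondition: the implication holds.
Answer: valid


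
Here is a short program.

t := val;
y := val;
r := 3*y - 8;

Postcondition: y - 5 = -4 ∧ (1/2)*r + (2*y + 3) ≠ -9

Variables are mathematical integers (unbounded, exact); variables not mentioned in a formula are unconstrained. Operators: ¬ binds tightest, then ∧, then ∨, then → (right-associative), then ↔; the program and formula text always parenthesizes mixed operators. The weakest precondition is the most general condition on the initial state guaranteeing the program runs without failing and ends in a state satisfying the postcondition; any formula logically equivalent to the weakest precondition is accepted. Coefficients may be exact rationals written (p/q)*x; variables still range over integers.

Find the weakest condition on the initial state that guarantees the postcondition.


Working backward. After the program, the postcondition y - 5 = -4 ∧ (1/2)*r + (2*y + 3) ≠ -9 must hold; in canonical form it is y = 1 ∧ (1/2)*r + 2*y ≠ -12.
Before r := 3*y - 8: y = 1 ∧ (7/2)*y ≠ -8
Before y := val: val = 1 ∧ (7/2)*val ≠ -8
Before t := val: val = 1 ∧ (7/2)*val ≠ -8
Answer: WP = val = 1 ∧ (7/2)*val ≠ -8


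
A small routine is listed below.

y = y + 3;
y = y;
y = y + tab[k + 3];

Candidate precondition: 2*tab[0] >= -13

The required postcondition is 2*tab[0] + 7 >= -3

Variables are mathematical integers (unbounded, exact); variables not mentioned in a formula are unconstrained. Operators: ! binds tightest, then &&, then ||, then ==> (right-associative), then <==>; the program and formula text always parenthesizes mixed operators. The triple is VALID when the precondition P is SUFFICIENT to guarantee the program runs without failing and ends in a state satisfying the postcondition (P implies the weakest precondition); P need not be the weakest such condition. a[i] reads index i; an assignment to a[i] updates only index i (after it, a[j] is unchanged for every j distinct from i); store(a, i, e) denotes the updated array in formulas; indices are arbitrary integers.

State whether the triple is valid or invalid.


Working backward. After the program, the postcondition 2*tab[0] + 7 >= -3 must hold; in canonical form it is 2*tab[0] >= -10.
Before y := y + tab[k + 3]: 2*tab[0] >= -10
Before y := y: 2*tab[0] >= -10
Before y := y + 3: 2*tab[0] >= -10
The weakest precondition is 2*tab[0] >= -10.
Check whether 2*tab[0] >= -13 implies it.
Countermodel: at the initial state tab = {[0] = -6, elsewhere -6}, the precondition holds but the weakest precondition fails.
Answer: invalid


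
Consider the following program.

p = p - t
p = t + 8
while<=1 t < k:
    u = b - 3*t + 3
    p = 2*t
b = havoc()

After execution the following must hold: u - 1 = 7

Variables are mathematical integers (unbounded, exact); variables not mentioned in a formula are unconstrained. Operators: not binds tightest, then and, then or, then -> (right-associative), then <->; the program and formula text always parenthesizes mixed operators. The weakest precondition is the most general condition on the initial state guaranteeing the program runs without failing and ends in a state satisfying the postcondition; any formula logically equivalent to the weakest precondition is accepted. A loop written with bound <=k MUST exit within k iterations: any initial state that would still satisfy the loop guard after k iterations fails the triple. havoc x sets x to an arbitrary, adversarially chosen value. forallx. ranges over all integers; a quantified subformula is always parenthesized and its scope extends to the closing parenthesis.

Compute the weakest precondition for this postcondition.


Working backward. After the program, the postcondition u - 1 = 7 must hold; in canonical form it is u = 8.
Before havoc b: u = 8
Before the loop (bound <=1), unroll the exhaustion recursion (WP_0 = exit-now case; WP_j = one more guarded iteration, up to j = 1):
  WP_0: (not (t < k)) and u = 8
  WP_1: (t < k -> ((not (t < k)) and b = 3*t + 5)) and ((not (t < k)) -> u = 8)
So before the loop: (t < k -> ((not (t < k)) and b = 3*t + 5)) and ((not (t < k)) -> u = 8)
Before p := t + 8: (t < k -> ((not (t < k)) and b = 3*t + 5)) and ((not (t < k)) -> u = 8)
Before p := p - t: (t < k -> ((not (t < k)) and b = 3*t + 5)) and ((not (t < k)) -> u = 8)
Answer: WP = (t < k -> ((not (t < k)) and b = 3*t + 5)) and ((not (t < k)) -> u = 8)


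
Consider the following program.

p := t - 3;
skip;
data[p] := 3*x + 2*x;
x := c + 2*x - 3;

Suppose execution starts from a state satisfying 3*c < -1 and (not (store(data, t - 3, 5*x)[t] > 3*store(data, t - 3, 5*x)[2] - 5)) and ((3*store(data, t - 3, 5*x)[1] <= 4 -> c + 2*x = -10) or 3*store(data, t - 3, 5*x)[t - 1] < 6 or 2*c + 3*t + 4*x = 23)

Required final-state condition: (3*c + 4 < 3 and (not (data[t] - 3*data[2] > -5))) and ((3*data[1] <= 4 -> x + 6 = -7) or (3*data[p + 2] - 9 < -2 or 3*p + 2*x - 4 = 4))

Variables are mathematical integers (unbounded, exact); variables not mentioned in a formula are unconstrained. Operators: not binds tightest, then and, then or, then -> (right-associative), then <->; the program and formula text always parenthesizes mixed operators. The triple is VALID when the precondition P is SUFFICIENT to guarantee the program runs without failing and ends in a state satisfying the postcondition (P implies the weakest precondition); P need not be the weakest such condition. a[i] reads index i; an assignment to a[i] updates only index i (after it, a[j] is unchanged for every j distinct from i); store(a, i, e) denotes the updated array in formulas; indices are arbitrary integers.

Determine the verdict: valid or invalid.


Working backward. After the program, the postcondition (3*c + 4 < 3 and (not (data[t] - 3*data[2] > -5))) and ((3*data[1] <= 4 -> x + 6 = -7) or (3*data[p + 2] - 9 < -2 or 3*p + 2*x - 4 = 4)) must hold; in canonical form it is 3*c < -1 and (not (data[t] > 3*data[2] - 5)) and ((3*data[1] <= 4 -> x = -13) or 3*data[p + 2] < 7 or 3*p + 2*x = 8).
Before x := c + 2*x - 3: 3*c < -1 and (not (data[t] > 3*data[2] - 5)) and ((3*data[1] <= 4 -> c + 2*x = -10) or 3*data[p + 2] < 7 or 2*c + 3*p + 4*x = 14)
Before data[p] := 3*x + 2*x: 3*c < -1 and (not (store(data, p, 5*x)[t] > 3*store(data, p, 5*x)[2] - 5)) and ((3*store(data, p, 5*x)[1] <= 4 -> c + 2*x = -10) or 3*store(data, p, 5*x)[p + 2] < 7 or 2*c + 3*p + 4*x = 14)
Before skip: 3*c < -1 and (not (store(data, p, 5*x)[t] > 3*store(data, p, 5*x)[2] - 5)) and ((3*store(data, p, 5*x)[1] <= 4 -> c + 2*x = -10) or 3*store(data, p, 5*x)[p + 2] < 7 or 2*c + 3*p + 4*x = 14)
Before p := t - 3: 3*c < -1 and (not (store(data, t - 3, 5*x)[t] > 3*store(data, t - 3, 5*x)[2] - 5)) and ((3*store(data, t - 3, 5*x)[1] <= 4 -> c + 2*x = -10) or 3*store(data, t - 3, 5*x)[t - 1] < 7 or 2*c + 3*t + 4*x = 23)
The weakest precondition is 3*c < -1 and (not (store(data, t - 3, 5*x)[t] > 3*store(data, t - 3, 5*x)[2] - 5)) and ((3*store(data, t - 3, 5*x)[1] <= 4 -> c + 2*x = -10) or 3*store(data, t - 3, 5*x)[t - 1] < 7 or 2*c + 3*t + 4*x = 23).
Check whether 3*c < -1 and (not (store(data, t - 3, 5*x)[t] > 3*store(data, t - 3, 5*x)[2] - 5)) and ((3*store(data, t - 3, 5*x)[1] <= 4 -> c + 2*x = -10) or 3*store(data, t - 3, 5*x)[t - 1] < 6 or 2*c + 3*t + 4*x = 23) implies it.
Every state satisfying the precondition satisfies the weakest precondition: the implication holds.
Answer: valid


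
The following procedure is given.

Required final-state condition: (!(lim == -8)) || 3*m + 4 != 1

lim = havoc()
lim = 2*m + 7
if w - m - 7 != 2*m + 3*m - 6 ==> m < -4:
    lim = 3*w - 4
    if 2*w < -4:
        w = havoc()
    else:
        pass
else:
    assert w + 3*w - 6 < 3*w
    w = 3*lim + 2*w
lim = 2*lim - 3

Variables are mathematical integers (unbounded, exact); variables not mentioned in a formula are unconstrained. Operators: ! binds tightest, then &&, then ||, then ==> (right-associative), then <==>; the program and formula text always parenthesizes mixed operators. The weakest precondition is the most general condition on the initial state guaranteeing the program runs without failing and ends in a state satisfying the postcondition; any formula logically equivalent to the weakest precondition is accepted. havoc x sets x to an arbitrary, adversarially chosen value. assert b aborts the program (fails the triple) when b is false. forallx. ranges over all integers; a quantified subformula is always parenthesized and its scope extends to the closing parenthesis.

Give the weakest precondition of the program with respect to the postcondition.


Working backward. After the program, the postcondition (!(lim == -8)) || 3*m + 4 != 1 must hold; in canonical form it is (!(lim == -8)) || 3*m != -3.
Before lim := 2*lim - 3: (!(2*lim == -5)) || 3*m != -3
Then branch requires (2*w < -4 ==> ((!(6*w == 3)) || 3*m != -3)) && ((!(2*w < -4)) ==> ((!(6*w == 3)) || 3*m != -3)); else branch requires w < 6 && ((!(2*lim == -5)) || 3*m != -3).
Before the if: ((w != 6*m + 1 ==> m < -4) ==> ((2*w < -4 ==> ((!(6*w == 3)) || 3*m != -3)) && ((!(2*w < -4)) ==> ((!(6*w == 3)) || 3*m != -3)))) && ((!(w != 6*m + 1 ==> m < -4)) ==> (w < 6 && ((!(2*lim == -5)) || 3*m != -3)))
Before lim := 2*m + 7: ((w != 6*m + 1 ==> m < -4) ==> ((2*w < -4 ==> ((!(6*w == 3)) || 3*m != -3)) && ((!(2*w < -4)) ==> ((!(6*w == 3)) || 3*m != -3)))) && ((!(w != 6*m + 1 ==> m < -4)) ==> (w < 6 && ((!(4*m == -19)) || 3*m != -3)))
Before havoc lim: ((w != 6*m + 1 ==> m < -4) ==> ((2*w < -4 ==> ((!(6*w == 3)) || 3*m != -3)) && ((!(2*w < -4)) ==> ((!(6*w == 3)) || 3*m != -3)))) && ((!(w != 6*m + 1 ==> m < -4)) ==> (w < 6 && ((!(4*m == -19)) || 3*m != -3)))
Answer: WP = ((w != 6*m + 1 ==> m < -4) ==> ((2*w < -4 ==> ((!(6*w == 3)) || 3*m != -3)) && ((!(2*w < -4)) ==> ((!(6*w == 3)) || 3*m != -3)))) && ((!(w != 6*m + 1 ==> m < -4)) ==> (w < 6 && ((!(4*m == -19)) || 3*m != -3)))


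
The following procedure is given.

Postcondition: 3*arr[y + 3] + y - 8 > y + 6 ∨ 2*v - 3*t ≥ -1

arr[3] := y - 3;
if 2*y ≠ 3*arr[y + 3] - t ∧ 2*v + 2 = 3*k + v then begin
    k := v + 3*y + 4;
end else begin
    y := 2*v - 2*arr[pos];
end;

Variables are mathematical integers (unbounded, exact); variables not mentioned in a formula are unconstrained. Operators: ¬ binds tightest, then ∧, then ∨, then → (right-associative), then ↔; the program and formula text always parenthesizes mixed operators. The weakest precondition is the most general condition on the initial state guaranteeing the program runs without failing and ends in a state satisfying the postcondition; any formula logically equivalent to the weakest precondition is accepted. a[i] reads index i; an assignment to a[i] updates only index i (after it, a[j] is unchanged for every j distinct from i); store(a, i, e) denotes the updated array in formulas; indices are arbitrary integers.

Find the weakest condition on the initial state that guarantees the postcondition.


Working backward. After the program, the postcondition 3*arr[y + 3] + y - 8 > y + 6 ∨ 2*v - 3*t ≥ -1 must hold; in canonical form it is 3*arr[y + 3] > 14 ∨ 2*v ≥ 3*t - 1.
Then branch requires 3*arr[y + 3] > 14 ∨ 2*v ≥ 3*t - 1; else branch requires 3*arr[-2*arr[pos] + 2*v + 3] > 14 ∨ 2*v ≥ 3*t - 1.
Before the if: ((t + 2*y ≠ 3*arr[y + 3] ∧ v = 3*k - 2) → (3*arr[y + 3] > 14 ∨ 2*v ≥ 3*t - 1)) ∧ ((¬(t + 2*y ≠ 3*arr[y + 3] ∧ v = 3*k - 2)) → (3*arr[-2*arr[pos] + 2*v + 3] > 14 ∨ 2*v ≥ 3*t - 1))
Before arr[3] := y - 3: ((t + 2*y ≠ 3*store(arr, 3, y - 3)[y + 3] ∧ v = 3*k - 2) → (3*store(arr, 3, y - 3)[y + 3] > 14 ∨ 2*v ≥ 3*t - 1)) ∧ ((¬(t + 2*y ≠ 3*store(arr, 3, y - 3)[y + 3] ∧ v = 3*k - 2)) → (3*store(arr, 3, y - 3)[-2*store(arr, 3, y - 3)[pos] + 2*v + 3] > 14 ∨ 2*v ≥ 3*t - 1))
Answer: WP = ((t + 2*y ≠ 3*store(arr, 3, y - 3)[y + 3] ∧ v = 3*k - 2) → (3*store(arr, 3, y - 3)[y + 3] > 14 ∨ 2*v ≥ 3*t - 1)) ∧ ((¬(t + 2*y ≠ 3*store(arr, 3, y - 3)[y + 3] ∧ v = 3*k - 2)) → (3*store(arr, 3, y - 3)[-2*store(arr, 3, y - 3)[pos] + 2*v + 3] > 14 ∨ 2*v ≥ 3*t - 1))


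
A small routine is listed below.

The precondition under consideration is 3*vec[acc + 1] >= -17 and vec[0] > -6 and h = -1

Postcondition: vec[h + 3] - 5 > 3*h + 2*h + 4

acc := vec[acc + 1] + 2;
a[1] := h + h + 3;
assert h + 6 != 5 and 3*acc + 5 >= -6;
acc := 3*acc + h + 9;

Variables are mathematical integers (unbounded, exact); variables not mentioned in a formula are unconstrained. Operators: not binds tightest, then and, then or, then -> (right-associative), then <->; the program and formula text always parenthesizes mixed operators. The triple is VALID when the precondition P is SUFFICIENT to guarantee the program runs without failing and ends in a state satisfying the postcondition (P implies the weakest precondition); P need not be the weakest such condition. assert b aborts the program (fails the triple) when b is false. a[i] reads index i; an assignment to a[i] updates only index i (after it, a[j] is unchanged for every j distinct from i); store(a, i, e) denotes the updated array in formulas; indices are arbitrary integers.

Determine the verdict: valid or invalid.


Working backward. After the program, the postcondition vec[h + 3] - 5 > 3*h + 2*h + 4 must hold; in canonical form it is vec[h + 3] > 5*h + 9.
Before acc := 3*acc + h + 9: vec[h + 3] > 5*h + 9
Before assert h + 6 != 5 and 3*acc + 5 >= -6: h != -1 and 3*acc >= -11 and vec[h + 3] > 5*h + 9
Before a[1] := h + h + 3: h != -1 and 3*acc >= -11 and vec[h + 3] > 5*h + 9
Before acc := vec[acc + 1] + 2: h != -1 and 3*vec[acc + 1] >= -17 and vec[h + 3] > 5*h + 9
The weakest precondition is h != -1 and 3*vec[acc + 1] >= -17 and vec[h + 3] > 5*h + 9.
Check whether 3*vec[acc + 1] >= -17 and vec[0] > -6 and h = -1 implies it.
Countermodel: at the initial state acc = 1, h = -1, vec = {[0] = 15215, [2] = 17422, elsewhere 15215}, the precondition holds but the weakest precondition fails.
Answer: invalid


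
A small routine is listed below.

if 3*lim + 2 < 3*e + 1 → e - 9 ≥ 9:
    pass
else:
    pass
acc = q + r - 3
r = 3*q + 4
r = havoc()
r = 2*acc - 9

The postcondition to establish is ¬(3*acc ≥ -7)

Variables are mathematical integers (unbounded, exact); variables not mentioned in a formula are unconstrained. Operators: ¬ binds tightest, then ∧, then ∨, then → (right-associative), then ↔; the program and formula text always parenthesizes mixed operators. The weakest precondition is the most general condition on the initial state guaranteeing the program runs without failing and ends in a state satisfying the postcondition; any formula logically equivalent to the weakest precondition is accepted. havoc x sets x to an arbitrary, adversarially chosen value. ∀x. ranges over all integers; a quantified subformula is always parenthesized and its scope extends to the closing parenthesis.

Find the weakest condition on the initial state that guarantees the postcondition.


Working backward. After the program, ¬(3*acc ≥ -7) must hold.
Before r := 2*acc - 9: ¬(3*acc ≥ -7)
Before havoc r: ¬(3*acc ≥ -7)
Before r := 3*q + 4: ¬(3*acc ≥ -7)
Before acc := q + r - 3: ¬(3*q + 3*r ≥ 2)
Then branch requires ¬(3*q + 3*r ≥ 2); else branch requires ¬(3*q + 3*r ≥ 2).
Before the if: ((3*lim < 3*e - 1 → e ≥ 18) → (¬(3*q + 3*r ≥ 2))) ∧ ((¬(3*lim < 3*e - 1 → e ≥ 18)) → (¬(3*q + 3*r ≥ 2)))
Answer: WP = ((3*lim < 3*e - 1 → e ≥ 18) → (¬(3*q + 3*r ≥ 2))) ∧ ((¬(3*lim < 3*e - 1 → e ≥ 18)) → (¬(3*q + 3*r ≥ 2)))


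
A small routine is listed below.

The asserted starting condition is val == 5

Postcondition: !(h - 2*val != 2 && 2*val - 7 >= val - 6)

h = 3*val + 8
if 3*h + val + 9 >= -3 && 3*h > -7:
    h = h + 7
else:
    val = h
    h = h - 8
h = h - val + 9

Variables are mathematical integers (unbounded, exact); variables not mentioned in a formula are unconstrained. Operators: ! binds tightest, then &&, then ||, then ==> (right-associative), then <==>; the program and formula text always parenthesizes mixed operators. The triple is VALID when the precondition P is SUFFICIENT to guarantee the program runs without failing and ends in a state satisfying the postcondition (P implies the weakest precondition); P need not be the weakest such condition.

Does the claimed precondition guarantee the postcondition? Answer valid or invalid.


Working backward. After the program, the postcondition !(h - 2*val != 2 && 2*val - 7 >= val - 6) must hold; in canonical form it is !(h != 2*val + 2 && val >= 1).
Before h := h - val + 9: !(h != 3*val - 7 && val >= 1)
Then branch requires !(h != 3*val - 14 && val >= 1); else branch requires !(2*h != -1 && h >= 1).
Before the if: ((3*h + val >= -12 && 3*h > -7) ==> (!(h != 3*val - 14 && val >= 1))) && ((!(3*h + val >= -12 && 3*h > -7)) ==> (!(2*h != -1 && h >= 1)))
Before h := 3*val + 8: ((10*val >= -36 && 9*val > -31) ==> (!(val >= 1))) && ((!(10*val >= -36 && 9*val > -31)) ==> (!(6*val != -17 && 3*val >= -7)))
The weakest precondition is ((10*val >= -36 && 9*val > -31) ==> (!(val >= 1))) && ((!(10*val >= -36 && 9*val > -31)) ==> (!(6*val != -17 && 3*val >= -7))).
Check whether val == 5 implies it.
Countermodel: at the initial state val = 5, the precondition holds but the weakest precondition fails.
Answer: invalid


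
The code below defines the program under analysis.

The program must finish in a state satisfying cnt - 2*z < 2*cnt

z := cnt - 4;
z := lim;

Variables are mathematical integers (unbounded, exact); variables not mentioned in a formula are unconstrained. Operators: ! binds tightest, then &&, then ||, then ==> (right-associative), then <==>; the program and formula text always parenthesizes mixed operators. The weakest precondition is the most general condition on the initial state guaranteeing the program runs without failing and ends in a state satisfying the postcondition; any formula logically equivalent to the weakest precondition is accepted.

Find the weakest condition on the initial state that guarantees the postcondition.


Working backward. After the program, the postcondition cnt - 2*z < 2*cnt must hold; in canonical form it is cnt + 2*z > 0.
Before z := lim: cnt + 2*lim > 0
Before z := cnt - 4: cnt + 2*lim > 0
Answer: WP = cnt + 2*lim > 0
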